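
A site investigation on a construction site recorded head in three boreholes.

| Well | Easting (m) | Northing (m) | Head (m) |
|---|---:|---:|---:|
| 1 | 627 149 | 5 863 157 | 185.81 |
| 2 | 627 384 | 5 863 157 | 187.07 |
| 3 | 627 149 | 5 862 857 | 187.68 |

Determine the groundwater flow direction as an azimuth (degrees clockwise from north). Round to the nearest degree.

∂h/∂x = (187.07 − 185.81) / (627384 − 627149) = +0.005362
∂h/∂y = (187.68 − 185.81) / (5862857 − 5863157) = -0.006233
Flow direction (−∇h) has components (-0.005362 E, +0.006233 N).
Azimuth = atan2(E, N) = atan2(-0.005362, +0.006233) = 319.3° ≈ 319°.

319°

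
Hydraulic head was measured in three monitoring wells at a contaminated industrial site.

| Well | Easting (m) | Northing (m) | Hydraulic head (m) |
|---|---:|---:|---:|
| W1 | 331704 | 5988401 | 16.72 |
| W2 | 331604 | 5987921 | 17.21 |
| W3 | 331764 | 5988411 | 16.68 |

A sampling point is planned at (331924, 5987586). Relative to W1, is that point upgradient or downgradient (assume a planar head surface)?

Taking W1 as reference: W2−W1 = (-100, -480, +0.49); W3−W1 = (60, 10, -0.04).
Solve a·Δx + b·Δy = Δh: det = (-100)·10 − 60·(-480) = 27800.
∂h/∂x = [(+0.49)·10 − (-0.04)·(-480)] / 27800 = -0.0005144
∂h/∂y = [(-100)·(-0.04) − 60·(+0.49)] / 27800 = -0.0009137
Head at (331924, 5987586) = 16.72 + (-0.0005144)·(220) + (-0.0009137)·(-815) = 17.35 m.
That is higher than the 16.72 m at W1, so the point is upgradient.

upgradient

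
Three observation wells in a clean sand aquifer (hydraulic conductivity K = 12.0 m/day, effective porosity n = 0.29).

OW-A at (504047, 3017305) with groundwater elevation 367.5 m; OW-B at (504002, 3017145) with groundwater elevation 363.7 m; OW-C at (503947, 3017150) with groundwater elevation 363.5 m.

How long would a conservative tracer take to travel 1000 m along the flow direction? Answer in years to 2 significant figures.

Taking OW-A as reference: OW-B−OW-A = (-45, -160, -3.8); OW-C−OW-A = (-100, -155, -4.0).
Determinant of the coordinate differences = (-45)·(-155) − (-100)·(-160) = -9025.
∂h/∂x = [(-3.8)·(-155) − (-4.0)·(-160)] / -9025 = +0.005651
∂h/∂y = [(-45)·(-4.0) − (-100)·(-3.8)] / -9025 = +0.02216
|∇h| = √(0.005651² + 0.02216²) = 0.02287
Seepage velocity v = K·i/n = 12.0 × 0.02287 / 0.29 = 0.9463 m/day.
t = 1000 / 0.9463 = 1057 days = 2.89 years.

2.9 years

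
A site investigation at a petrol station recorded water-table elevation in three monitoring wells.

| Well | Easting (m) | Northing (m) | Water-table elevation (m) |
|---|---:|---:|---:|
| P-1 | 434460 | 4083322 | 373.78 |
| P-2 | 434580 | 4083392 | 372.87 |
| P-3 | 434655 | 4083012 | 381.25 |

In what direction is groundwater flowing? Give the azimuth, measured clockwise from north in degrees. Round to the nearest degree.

Differences from P-1: to P-2 (Δx, Δy, Δh) = (120, 70, -0.91); to P-3 = (195, -310, +7.47).
Determinant of the coordinate differences = 120·(-310) − 195·70 = -50850.
∂h/∂x = [(-0.91)·(-310) − (+7.47)·70] / -50850 = +0.004735
∂h/∂y = [120·(+7.47) − 195·(-0.91)] / -50850 = -0.02112
Flow direction (−∇h) has components (-0.004735 E, +0.02112 N).
Azimuth = atan2(E, N) = atan2(-0.004735, +0.02112) = 347.4° ≈ 347°.

347°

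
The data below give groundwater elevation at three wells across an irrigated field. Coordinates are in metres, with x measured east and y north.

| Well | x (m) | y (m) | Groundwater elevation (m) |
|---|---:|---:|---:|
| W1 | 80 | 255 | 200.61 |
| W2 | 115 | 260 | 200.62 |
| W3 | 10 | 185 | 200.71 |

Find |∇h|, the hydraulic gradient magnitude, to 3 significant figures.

Differences from W1: to W2 (Δx, Δy, Δh) = (35, 5, +0.01); to W3 = (-70, -70, +0.10).
Solve a·Δx + b·Δy = Δh: det = 35·(-70) − (-70)·5 = -2100.
∂h/∂x = [(+0.01)·(-70) − (+0.10)·5] / -2100 = +0.0005714
∂h/∂y = [35·(+0.10) − (-70)·(+0.01)] / -2100 = -0.002000
|∇h| = √(0.0005714² + -0.002000²) = 0.00208

0.00208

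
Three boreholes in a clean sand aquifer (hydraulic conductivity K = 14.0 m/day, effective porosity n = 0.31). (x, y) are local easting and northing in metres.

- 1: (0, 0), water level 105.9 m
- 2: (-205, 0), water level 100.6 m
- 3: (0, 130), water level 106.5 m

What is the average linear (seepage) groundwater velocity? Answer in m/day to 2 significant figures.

1.2 m/day

∂h/∂x = (100.6 − 105.9) / (-205 − 0) = +0.02585
∂h/∂y = (106.5 − 105.9) / (130 − 0) = +0.004615
|∇h| = √(0.02585² + 0.004615²) = 0.02626
Seepage velocity v = K·i/n = 14.0 × 0.02626 / 0.31 = 1.186 m/day.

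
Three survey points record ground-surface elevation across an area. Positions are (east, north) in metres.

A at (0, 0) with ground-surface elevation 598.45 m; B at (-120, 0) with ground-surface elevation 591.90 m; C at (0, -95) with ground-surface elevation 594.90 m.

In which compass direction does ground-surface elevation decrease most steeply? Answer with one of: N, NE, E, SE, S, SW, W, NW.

∂z/∂x = (591.90 − 598.45) / (-120 − 0) = +0.05458
∂z/∂y = (594.90 − 598.45) / (-95 − 0) = +0.03737
Steepest decrease is along −∇f = (-0.05458 E, -0.03737 N) → southwest.

SW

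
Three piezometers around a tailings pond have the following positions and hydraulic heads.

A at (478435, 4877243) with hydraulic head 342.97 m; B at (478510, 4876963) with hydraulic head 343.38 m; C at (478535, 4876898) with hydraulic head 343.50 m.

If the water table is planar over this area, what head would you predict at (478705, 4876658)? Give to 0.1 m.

344.2 m

With h = a·x + b·y + c and A as origin, the differences give:
  75·a + (-280)·b = +0.41
  100·a + (-345)·b = +0.53
Eliminate b (×(-345) and ×(-280), subtract): 2125·a = 6.950 → a = ∂h/∂x = +0.003271
Back-substitute: b = ∂h/∂y = -0.0005882.
h(478705, 4876658) = 342.97 + (+0.003271)·(270) + (-0.0005882)·(-585) = 342.97 +0.883 +0.344 = 344.197 m.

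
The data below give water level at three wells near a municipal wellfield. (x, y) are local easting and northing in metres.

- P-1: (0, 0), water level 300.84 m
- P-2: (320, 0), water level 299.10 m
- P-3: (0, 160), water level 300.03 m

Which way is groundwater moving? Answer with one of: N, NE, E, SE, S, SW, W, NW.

NE

∂h/∂x = (299.10 − 300.84) / (320 − 0) = -0.005437
∂h/∂y = (300.03 − 300.84) / (160 − 0) = -0.005063
Flow = −∇h = (+0.005437 east, +0.005063 north), which points northeast.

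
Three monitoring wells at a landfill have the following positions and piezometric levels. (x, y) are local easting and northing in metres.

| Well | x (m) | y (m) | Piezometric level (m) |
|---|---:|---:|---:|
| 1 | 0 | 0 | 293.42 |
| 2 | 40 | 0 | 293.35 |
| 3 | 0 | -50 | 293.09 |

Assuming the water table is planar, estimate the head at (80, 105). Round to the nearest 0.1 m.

294.0 m

∂h/∂x = (293.35 − 293.42) / (40 − 0) = -0.001750
∂h/∂y = (293.09 − 293.42) / (-50 − 0) = +0.006600
h(80, 105) = 293.42 + (-0.001750)·(80) + (+0.006600)·(105) = 293.42 -0.140 +0.693 = 293.973 m.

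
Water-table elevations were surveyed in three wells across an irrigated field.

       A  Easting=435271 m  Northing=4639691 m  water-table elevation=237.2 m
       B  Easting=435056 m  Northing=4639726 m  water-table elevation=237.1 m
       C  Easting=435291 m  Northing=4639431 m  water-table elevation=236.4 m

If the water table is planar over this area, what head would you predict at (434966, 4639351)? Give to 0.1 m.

Differences from A: to B (Δx, Δy, Δh) = (-215, 35, -0.1); to C = (20, -260, -0.8).
Solve a·Δx + b·Δy = Δh: det = (-215)·(-260) − 20·35 = 55200.
∂h/∂x = [(-0.1)·(-260) − (-0.8)·35] / 55200 = +0.0009783
∂h/∂y = [(-215)·(-0.8) − 20·(-0.1)] / 55200 = +0.003152
h(434966, 4639351) = 237.2 + (+0.0009783)·(-305) + (+0.003152)·(-340) = 237.2 -0.298 -1.072 = 235.830 m.

235.8 m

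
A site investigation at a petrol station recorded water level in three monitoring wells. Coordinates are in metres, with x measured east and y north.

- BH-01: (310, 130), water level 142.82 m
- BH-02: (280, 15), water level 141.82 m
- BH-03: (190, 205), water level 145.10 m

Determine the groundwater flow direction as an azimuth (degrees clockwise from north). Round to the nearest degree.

135°

Three-point gradient (reference BH-01): Δ to BH-02 = (-30, -115, -1.00), Δ to BH-03 = (-120, 75, +2.28).
∂h/∂x = -0.01166, ∂h/∂y = +0.01174 (det = -16050).
Flow direction (−∇h) has components (+0.01166 E, -0.01174 N).
Azimuth = atan2(E, N) = atan2(+0.01166, -0.01174) = 135.2° ≈ 135°.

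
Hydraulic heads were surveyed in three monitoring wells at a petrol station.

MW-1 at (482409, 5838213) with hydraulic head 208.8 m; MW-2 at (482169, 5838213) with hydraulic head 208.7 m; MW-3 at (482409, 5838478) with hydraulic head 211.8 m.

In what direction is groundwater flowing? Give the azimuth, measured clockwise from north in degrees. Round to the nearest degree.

∂h/∂x = (208.7 − 208.8) / (482169 − 482409) = +0.0004167
∂h/∂y = (211.8 − 208.8) / (5838478 − 5838213) = +0.01132
Flow direction (−∇h) has components (-0.0004167 E, -0.01132 N).
Azimuth = atan2(E, N) = atan2(-0.0004167, -0.01132) = 182.1° ≈ 182°.

182°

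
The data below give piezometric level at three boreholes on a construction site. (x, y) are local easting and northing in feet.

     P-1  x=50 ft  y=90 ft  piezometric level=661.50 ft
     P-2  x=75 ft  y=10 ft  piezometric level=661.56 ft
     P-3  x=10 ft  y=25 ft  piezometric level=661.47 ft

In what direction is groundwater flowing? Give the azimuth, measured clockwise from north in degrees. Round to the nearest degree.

Three-point gradient (reference P-1): Δ to P-2 = (25, -80, +0.06), Δ to P-3 = (-40, -65, -0.03).
∂h/∂x = +0.001306, ∂h/∂y = -0.0003420 (det = -4825).
Flow direction (−∇h) has components (-0.001306 E, +0.0003420 N).
Azimuth = atan2(E, N) = atan2(-0.001306, +0.0003420) = 284.7° ≈ 285°.

285°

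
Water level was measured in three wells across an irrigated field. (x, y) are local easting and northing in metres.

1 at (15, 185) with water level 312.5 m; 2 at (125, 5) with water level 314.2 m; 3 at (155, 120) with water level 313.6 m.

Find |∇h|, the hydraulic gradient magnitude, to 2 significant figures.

0.0081

Taking 1 as reference: 2−1 = (110, -180, +1.7); 3−1 = (140, -65, +1.1).
Determinant of the coordinate differences = 110·(-65) − 140·(-180) = 18050.
∂h/∂x = [(+1.7)·(-65) − (+1.1)·(-180)] / 18050 = +0.004848
∂h/∂y = [110·(+1.1) − 140·(+1.7)] / 18050 = -0.006482
|∇h| = √(0.004848² + -0.006482²) = 0.008094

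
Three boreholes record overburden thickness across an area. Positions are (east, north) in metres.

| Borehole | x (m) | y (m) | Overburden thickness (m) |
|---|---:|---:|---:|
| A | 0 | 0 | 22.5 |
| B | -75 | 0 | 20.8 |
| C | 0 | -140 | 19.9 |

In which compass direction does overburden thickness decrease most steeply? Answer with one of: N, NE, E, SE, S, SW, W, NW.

SW

∂d/∂x = (20.8 − 22.5) / (-75 − 0) = +0.02267
∂d/∂y = (19.9 − 22.5) / (-140 − 0) = +0.01857
Steepest decrease is along −∇f = (-0.02267 E, -0.01857 N) → southwest.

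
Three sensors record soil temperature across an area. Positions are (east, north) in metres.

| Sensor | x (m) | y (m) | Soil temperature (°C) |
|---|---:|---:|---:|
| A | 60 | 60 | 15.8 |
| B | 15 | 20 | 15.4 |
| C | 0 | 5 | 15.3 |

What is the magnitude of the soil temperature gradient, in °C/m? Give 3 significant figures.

Taking A as reference: B−A = (-45, -40, -0.4); C−A = (-60, -55, -0.5).
Determinant of the coordinate differences = (-45)·(-55) − (-60)·(-40) = 75.
∂T/∂x = [(-0.4)·(-55) − (-0.5)·(-40)] / 75 = +0.02667
∂T/∂y = [(-45)·(-0.5) − (-60)·(-0.4)] / 75 = -0.02000
|∇f| = √(0.02667² + -0.02000²) = 0.03334 °C/m

0.0333 °C/m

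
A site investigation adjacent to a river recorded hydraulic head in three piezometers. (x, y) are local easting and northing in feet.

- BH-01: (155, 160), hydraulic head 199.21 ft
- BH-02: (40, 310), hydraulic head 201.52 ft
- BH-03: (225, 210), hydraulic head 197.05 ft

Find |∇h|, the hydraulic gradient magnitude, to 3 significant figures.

With h = a·x + b·y + c and BH-01 as origin, the differences give:
  (-115)·a + 150·b = +2.31
  70·a + 50·b = -2.16
Eliminate b (×50 and ×150, subtract): -16250·a = 439.500 → a = ∂h/∂x = -0.02705
Back-substitute: b = ∂h/∂y = -0.005335.
|∇h| = √(-0.02705² + -0.005335²) = 0.02757

0.0276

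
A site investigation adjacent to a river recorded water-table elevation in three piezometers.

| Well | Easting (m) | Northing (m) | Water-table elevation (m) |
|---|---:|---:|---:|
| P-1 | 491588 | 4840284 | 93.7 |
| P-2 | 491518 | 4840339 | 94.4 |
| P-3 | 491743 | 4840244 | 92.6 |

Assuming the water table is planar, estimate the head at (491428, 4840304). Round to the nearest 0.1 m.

94.7 m

Differences from P-1: to P-2 (Δx, Δy, Δh) = (-70, 55, +0.7); to P-3 = (155, -40, -1.1).
Determinant of the coordinate differences = (-70)·(-40) − 155·55 = -5725.
∂h/∂x = [(+0.7)·(-40) − (-1.1)·55] / -5725 = -0.005677
∂h/∂y = [(-70)·(-1.1) − 155·(+0.7)] / -5725 = +0.005502
h(491428, 4840304) = 93.7 + (-0.005677)·(-160) + (+0.005502)·(20) = 93.7 +0.908 +0.110 = 94.718 m.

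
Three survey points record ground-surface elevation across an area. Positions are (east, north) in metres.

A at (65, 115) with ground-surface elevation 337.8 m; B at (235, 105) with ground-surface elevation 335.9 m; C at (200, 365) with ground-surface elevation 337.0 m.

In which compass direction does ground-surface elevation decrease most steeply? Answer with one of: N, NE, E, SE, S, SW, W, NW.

Differences from A: to B (Δx, Δy, Δh) = (170, -10, -1.9); to C = (135, 250, -0.8).
Determinant of the coordinate differences = 170·250 − 135·(-10) = 43850.
∂z/∂x = [(-1.9)·250 − (-0.8)·(-10)] / 43850 = -0.01101
∂z/∂y = [170·(-0.8) − 135·(-1.9)] / 43850 = +0.002748
Steepest decrease is along −∇f = (+0.01101 E, -0.002748 N) → east.

E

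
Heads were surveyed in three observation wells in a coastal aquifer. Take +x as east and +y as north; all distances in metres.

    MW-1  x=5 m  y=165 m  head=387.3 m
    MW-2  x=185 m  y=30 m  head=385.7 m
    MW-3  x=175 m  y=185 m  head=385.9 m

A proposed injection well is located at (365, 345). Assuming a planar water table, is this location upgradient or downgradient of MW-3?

downgradient

With h = a·x + b·y + c and MW-1 as origin, the differences give:
  180·a + (-135)·b = -1.6
  170·a + 20·b = -1.4
Eliminate b (×20 and ×(-135), subtract): 26550·a = -221.00 → a = ∂h/∂x = -0.008324
Back-substitute: b = ∂h/∂y = +0.0007533.
Head at (365, 345) = 387.3 + (-0.008324)·(360) + (+0.0007533)·(180) = 384.44 m.
That is lower than the 385.9 m at MW-3, so the point is downgradient.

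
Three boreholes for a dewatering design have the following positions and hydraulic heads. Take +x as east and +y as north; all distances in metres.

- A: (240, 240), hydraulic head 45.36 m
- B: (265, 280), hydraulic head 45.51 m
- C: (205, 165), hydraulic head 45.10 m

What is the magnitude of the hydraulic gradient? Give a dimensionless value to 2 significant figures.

0.0032

Taking A as reference: B−A = (25, 40, +0.15); C−A = (-35, -75, -0.26).
Determinant of the coordinate differences = 25·(-75) − (-35)·40 = -475.
∂h/∂x = [(+0.15)·(-75) − (-0.26)·40] / -475 = +0.001789
∂h/∂y = [25·(-0.26) − (-35)·(+0.15)] / -475 = +0.002632
|∇h| = √(0.001789² + 0.002632²) = 0.003182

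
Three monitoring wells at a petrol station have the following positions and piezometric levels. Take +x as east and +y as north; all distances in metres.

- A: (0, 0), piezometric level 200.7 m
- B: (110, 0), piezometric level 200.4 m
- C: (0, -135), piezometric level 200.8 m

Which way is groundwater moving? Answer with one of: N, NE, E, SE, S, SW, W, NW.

∂h/∂x = (200.4 − 200.7) / (110 − 0) = -0.002727
∂h/∂y = (200.8 − 200.7) / (-135 − 0) = -0.0007407
Flow = −∇h = (+0.002727 east, +0.0007407 north), which points east.

E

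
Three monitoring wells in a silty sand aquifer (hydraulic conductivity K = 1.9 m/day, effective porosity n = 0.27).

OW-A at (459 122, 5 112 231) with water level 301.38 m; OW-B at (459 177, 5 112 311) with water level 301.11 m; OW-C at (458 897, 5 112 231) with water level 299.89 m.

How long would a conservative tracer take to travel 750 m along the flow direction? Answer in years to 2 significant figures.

Taking OW-A as reference: OW-B−OW-A = (55, 80, -0.27); OW-C−OW-A = (-225, 0, -1.49).
Determinant of the coordinate differences = 55·0 − (-225)·80 = 18000.
∂h/∂x = [(-0.27)·0 − (-1.49)·80] / 18000 = +0.006622
∂h/∂y = [55·(-1.49) − (-225)·(-0.27)] / 18000 = -0.007928
|∇h| = √(0.006622² + -0.007928²) = 0.01033
Seepage velocity v = K·i/n = 1.9 × 0.01033 / 0.27 = 0.07269 m/day.
t = 750 / 0.07269 = 1.032e+04 days = 28.3 years.

28 years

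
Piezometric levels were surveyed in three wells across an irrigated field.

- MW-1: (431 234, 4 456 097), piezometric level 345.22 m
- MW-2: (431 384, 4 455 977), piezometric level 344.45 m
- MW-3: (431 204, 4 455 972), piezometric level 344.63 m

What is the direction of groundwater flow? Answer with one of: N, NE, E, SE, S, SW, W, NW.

With h = a·x + b·y + c and MW-1 as origin, the differences give:
  150·a + (-120)·b = -0.77
  (-30)·a + (-125)·b = -0.59
Eliminate b (×(-125) and ×(-120), subtract): -22350·a = 25.450 → a = ∂h/∂x = -0.001139
Back-substitute: b = ∂h/∂y = +0.004993.
Flow = −∇h = (+0.001139 east, -0.004993 north), which points south.

S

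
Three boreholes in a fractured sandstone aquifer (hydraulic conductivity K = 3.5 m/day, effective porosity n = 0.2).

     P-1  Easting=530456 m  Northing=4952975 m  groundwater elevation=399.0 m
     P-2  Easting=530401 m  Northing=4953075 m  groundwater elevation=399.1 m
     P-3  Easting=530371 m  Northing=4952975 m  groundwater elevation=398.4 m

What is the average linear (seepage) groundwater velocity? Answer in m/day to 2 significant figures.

0.15 m/day

Three-point gradient (reference P-1): Δ to P-2 = (-55, 100, +0.1), Δ to P-3 = (-85, 0, -0.6).
∂h/∂x = +0.007059, ∂h/∂y = +0.004882 (det = 8500).
|∇h| = √(0.007059² + 0.004882²) = 0.008583
Seepage velocity v = K·i/n = 3.5 × 0.008583 / 0.2 = 0.1502 m/day.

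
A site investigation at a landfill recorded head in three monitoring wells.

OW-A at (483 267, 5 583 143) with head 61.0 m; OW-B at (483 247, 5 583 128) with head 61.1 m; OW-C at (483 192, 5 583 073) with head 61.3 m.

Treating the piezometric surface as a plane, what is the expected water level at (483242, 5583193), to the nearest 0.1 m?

61.5 m

Differences from OW-A: to OW-B (Δx, Δy, Δh) = (-20, -15, +0.1); to OW-C = (-75, -70, +0.3).
Solve a·Δx + b·Δy = Δh: det = (-20)·(-70) − (-75)·(-15) = 275.
∂h/∂x = [(+0.1)·(-70) − (+0.3)·(-15)] / 275 = -0.009091
∂h/∂y = [(-20)·(+0.3) − (-75)·(+0.1)] / 275 = +0.005455
h(483242, 5583193) = 61.0 + (-0.009091)·(-25) + (+0.005455)·(50) = 61.0 +0.227 +0.273 = 61.500 m.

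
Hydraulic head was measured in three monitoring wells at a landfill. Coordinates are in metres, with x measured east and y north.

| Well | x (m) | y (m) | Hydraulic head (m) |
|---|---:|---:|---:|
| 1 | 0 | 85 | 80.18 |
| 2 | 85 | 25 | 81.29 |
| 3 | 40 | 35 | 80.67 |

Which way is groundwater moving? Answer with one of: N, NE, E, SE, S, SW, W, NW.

W

Taking 1 as reference: 2−1 = (85, -60, +1.11); 3−1 = (40, -50, +0.49).
Determinant of the coordinate differences = 85·(-50) − 40·(-60) = -1850.
∂h/∂x = [(+1.11)·(-50) − (+0.49)·(-60)] / -1850 = +0.01411
∂h/∂y = [85·(+0.49) − 40·(+1.11)] / -1850 = +0.001486
Flow = −∇h = (-0.01411 east, -0.001486 north), which points west.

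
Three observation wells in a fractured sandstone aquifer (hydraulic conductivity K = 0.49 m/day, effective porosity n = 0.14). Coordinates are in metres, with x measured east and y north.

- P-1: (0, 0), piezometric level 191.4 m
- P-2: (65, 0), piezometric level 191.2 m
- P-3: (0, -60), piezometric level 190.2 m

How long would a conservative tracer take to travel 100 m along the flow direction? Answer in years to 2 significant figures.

∂h/∂x = (191.2 − 191.4) / (65 − 0) = -0.003077
∂h/∂y = (190.2 − 191.4) / (-60 − 0) = +0.02000
|∇h| = √(-0.003077² + 0.02000²) = 0.02024
Seepage velocity v = K·i/n = 0.49 × 0.02024 / 0.14 = 0.07084 m/day.
t = 100 / 0.07084 = 1412 days = 3.87 years.

3.9 years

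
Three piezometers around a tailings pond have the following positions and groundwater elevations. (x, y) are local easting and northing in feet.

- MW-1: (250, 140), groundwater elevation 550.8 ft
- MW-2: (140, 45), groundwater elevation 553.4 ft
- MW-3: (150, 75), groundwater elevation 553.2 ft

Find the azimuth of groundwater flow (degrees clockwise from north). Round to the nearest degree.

With h = a·x + b·y + c and MW-1 as origin, the differences give:
  (-110)·a + (-95)·b = +2.6
  (-100)·a + (-65)·b = +2.4
Eliminate b (×(-65) and ×(-95), subtract): -2350·a = 59.00 → a = ∂h/∂x = -0.02511
Back-substitute: b = ∂h/∂y = +0.001702.
Flow direction (−∇h) has components (+0.02511 E, -0.001702 N).
Azimuth = atan2(E, N) = atan2(+0.02511, -0.001702) = 93.9° ≈ 094°.

094°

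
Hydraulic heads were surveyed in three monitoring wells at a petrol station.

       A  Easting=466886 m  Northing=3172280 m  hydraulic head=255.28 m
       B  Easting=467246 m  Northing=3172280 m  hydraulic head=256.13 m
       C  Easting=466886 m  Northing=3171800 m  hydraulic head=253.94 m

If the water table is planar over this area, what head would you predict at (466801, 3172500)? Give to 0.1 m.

∂h/∂x = (256.13 − 255.28) / (467246 − 466886) = +0.002361
∂h/∂y = (253.94 − 255.28) / (3171800 − 3172280) = +0.002792
h(466801, 3172500) = 255.28 + (+0.002361)·(-85) + (+0.002792)·(220) = 255.28 -0.201 +0.614 = 255.693 m.

255.7 m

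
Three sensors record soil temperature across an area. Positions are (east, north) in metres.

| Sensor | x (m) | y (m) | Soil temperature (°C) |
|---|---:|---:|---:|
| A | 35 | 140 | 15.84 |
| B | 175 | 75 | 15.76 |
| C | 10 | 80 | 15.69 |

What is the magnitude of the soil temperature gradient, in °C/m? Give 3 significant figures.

Differences from A: to B (Δx, Δy, Δh) = (140, -65, -0.08); to C = (-25, -60, -0.15).
Solve a·Δx + b·Δy = ΔT: det = 140·(-60) − (-25)·(-65) = -10025.
∂T/∂x = [(-0.08)·(-60) − (-0.15)·(-65)] / -10025 = +0.0004938
∂T/∂y = [140·(-0.15) − (-25)·(-0.08)] / -10025 = +0.002294
|∇f| = √(0.0004938² + 0.002294²) = 0.002347 °C/m

0.00235 °C/m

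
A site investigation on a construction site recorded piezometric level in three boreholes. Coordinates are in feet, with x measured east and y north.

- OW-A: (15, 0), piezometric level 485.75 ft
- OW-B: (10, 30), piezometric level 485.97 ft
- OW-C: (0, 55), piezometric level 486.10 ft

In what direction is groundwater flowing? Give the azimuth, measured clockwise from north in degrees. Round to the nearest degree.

226°

Differences from OW-A: to OW-B (Δx, Δy, Δh) = (-5, 30, +0.22); to OW-C = (-15, 55, +0.35).
Solve a·Δx + b·Δy = Δh: det = (-5)·55 − (-15)·30 = 175.
∂h/∂x = [(+0.22)·55 − (+0.35)·30] / 175 = +0.009143
∂h/∂y = [(-5)·(+0.35) − (-15)·(+0.22)] / 175 = +0.008857
Flow direction (−∇h) has components (-0.009143 E, -0.008857 N).
Azimuth = atan2(E, N) = atan2(-0.009143, -0.008857) = 225.9° ≈ 226°.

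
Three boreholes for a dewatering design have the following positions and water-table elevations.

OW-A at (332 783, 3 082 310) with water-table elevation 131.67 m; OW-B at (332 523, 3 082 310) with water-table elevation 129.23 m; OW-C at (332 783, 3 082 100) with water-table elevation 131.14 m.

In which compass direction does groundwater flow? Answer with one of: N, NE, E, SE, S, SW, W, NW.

W

∂h/∂x = (129.23 − 131.67) / (332523 − 332783) = +0.009385
∂h/∂y = (131.14 − 131.67) / (3082100 − 3082310) = +0.002524
Flow = −∇h = (-0.009385 east, -0.002524 north), which points west.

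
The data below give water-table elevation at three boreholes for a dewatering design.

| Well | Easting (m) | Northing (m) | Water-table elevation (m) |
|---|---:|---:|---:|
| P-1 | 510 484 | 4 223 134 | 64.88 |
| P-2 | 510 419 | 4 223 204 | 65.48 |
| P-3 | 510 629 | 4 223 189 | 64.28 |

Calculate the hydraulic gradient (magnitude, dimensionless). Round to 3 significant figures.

With h = a·x + b·y + c and P-1 as origin, the differences give:
  (-65)·a + 70·b = +0.60
  145·a + 55·b = -0.60
Eliminate b (×55 and ×70, subtract): -13725·a = 75.000 → a = ∂h/∂x = -0.005464
Back-substitute: b = ∂h/∂y = +0.003497.
|∇h| = √(-0.005464² + 0.003497²) = 0.006487

0.00649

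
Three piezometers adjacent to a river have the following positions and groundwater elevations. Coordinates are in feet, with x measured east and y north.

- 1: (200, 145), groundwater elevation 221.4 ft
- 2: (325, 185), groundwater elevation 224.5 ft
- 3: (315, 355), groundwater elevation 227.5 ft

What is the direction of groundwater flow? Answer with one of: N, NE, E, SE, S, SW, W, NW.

SW

Differences from 1: to 2 (Δx, Δy, Δh) = (125, 40, +3.1); to 3 = (115, 210, +6.1).
Determinant of the coordinate differences = 125·210 − 115·40 = 21650.
∂h/∂x = [(+3.1)·210 − (+6.1)·40] / 21650 = +0.01880
∂h/∂y = [125·(+6.1) − 115·(+3.1)] / 21650 = +0.01875
Flow = −∇h = (-0.01880 east, -0.01875 north), which points southwest.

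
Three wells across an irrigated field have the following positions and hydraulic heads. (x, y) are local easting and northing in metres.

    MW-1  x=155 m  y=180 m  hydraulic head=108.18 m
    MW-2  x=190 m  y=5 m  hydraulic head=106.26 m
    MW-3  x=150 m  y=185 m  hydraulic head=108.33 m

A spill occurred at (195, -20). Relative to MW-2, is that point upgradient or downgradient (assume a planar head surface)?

downgradient

With h = a·x + b·y + c and MW-1 as origin, the differences give:
  35·a + (-175)·b = -1.92
  (-5)·a + 5·b = +0.15
Eliminate b (×5 and ×(-175), subtract): -700·a = 16.650 → a = ∂h/∂x = -0.02379
Back-substitute: b = ∂h/∂y = +0.006214.
Head at (195, -20) = 108.18 + (-0.02379)·(40) + (+0.006214)·(-200) = 105.99 m.
That is lower than the 106.26 m at MW-2, so the point is downgradient.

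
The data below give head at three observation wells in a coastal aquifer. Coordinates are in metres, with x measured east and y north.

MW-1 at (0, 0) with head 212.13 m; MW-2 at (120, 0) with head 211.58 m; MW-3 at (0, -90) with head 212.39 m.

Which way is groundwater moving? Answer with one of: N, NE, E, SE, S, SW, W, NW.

NE

∂h/∂x = (211.58 − 212.13) / (120 − 0) = -0.004583
∂h/∂y = (212.39 − 212.13) / (-90 − 0) = -0.002889
Flow = −∇h = (+0.004583 east, +0.002889 north), which points northeast.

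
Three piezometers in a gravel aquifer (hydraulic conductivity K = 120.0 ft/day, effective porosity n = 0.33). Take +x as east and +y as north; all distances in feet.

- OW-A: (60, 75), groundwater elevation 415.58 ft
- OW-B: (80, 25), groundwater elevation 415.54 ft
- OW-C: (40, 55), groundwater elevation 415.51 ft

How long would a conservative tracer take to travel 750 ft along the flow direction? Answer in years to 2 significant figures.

Differences from OW-A: to OW-B (Δx, Δy, Δh) = (20, -50, -0.04); to OW-C = (-20, -20, -0.07).
Determinant of the coordinate differences = 20·(-20) − (-20)·(-50) = -1400.
∂h/∂x = [(-0.04)·(-20) − (-0.07)·(-50)] / -1400 = +0.001929
∂h/∂y = [20·(-0.07) − (-20)·(-0.04)] / -1400 = +0.001571
|∇h| = √(0.001929² + 0.001571²) = 0.002488
Seepage velocity v = K·i/n = 120.0 × 0.002488 / 0.33 = 0.9047 ft/day.
t = 750 / 0.9047 = 829 days = 2.27 years.

2.3 years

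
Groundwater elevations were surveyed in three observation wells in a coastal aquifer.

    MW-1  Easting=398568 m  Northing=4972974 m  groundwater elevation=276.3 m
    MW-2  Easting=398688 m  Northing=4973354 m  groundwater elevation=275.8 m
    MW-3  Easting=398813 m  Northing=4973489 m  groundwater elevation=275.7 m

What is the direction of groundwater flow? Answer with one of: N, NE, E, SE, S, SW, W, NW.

Taking MW-1 as reference: MW-2−MW-1 = (120, 380, -0.5); MW-3−MW-1 = (245, 515, -0.6).
Solve a·Δx + b·Δy = Δh: det = 120·515 − 245·380 = -31300.
∂h/∂x = [(-0.5)·515 − (-0.6)·380] / -31300 = +0.0009425
∂h/∂y = [120·(-0.6) − 245·(-0.5)] / -31300 = -0.001613
Flow = −∇h = (-0.0009425 east, +0.001613 north), which points northwest.

NW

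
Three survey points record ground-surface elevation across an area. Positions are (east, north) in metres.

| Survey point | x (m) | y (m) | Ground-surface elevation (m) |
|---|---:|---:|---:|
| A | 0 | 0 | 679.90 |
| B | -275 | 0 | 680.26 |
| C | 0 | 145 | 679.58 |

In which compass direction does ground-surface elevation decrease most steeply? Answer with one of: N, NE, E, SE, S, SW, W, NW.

NE

∂z/∂x = (680.26 − 679.90) / (-275 − 0) = -0.001309
∂z/∂y = (679.58 − 679.90) / (145 − 0) = -0.002207
Steepest decrease is along −∇f = (+0.001309 E, +0.002207 N) → northeast.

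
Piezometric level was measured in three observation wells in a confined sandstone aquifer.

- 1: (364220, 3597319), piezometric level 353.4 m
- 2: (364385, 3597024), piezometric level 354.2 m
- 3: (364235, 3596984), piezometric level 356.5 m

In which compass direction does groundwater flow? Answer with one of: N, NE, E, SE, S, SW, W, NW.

Differences from 1: to 2 (Δx, Δy, Δh) = (165, -295, +0.8); to 3 = (15, -335, +3.1).
Solve a·Δx + b·Δy = Δh: det = 165·(-335) − 15·(-295) = -50850.
∂h/∂x = [(+0.8)·(-335) − (+3.1)·(-295)] / -50850 = -0.01271
∂h/∂y = [165·(+3.1) − 15·(+0.8)] / -50850 = -0.009823
Flow = −∇h = (+0.01271 east, +0.009823 north), which points northeast.

NE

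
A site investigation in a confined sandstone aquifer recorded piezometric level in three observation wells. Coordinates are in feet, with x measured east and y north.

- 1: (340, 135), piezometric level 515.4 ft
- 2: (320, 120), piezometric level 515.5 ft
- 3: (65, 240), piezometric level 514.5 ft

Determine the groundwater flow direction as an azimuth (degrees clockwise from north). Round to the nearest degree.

356°

Three-point gradient (reference 1): Δ to 2 = (-20, -15, +0.1), Δ to 3 = (-275, 105, -0.9).
∂h/∂x = +0.0004819, ∂h/∂y = -0.007309 (det = -6225).
Flow direction (−∇h) has components (-0.0004819 E, +0.007309 N).
Azimuth = atan2(E, N) = atan2(-0.0004819, +0.007309) = 356.2° ≈ 356°.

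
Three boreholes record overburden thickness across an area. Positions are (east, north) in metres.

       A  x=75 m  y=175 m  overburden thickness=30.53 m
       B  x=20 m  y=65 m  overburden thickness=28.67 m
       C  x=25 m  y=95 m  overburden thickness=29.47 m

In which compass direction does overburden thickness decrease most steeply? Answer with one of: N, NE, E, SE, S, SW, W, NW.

SE

Differences from A: to B (Δx, Δy, Δh) = (-55, -110, -1.86); to C = (-50, -80, -1.06).
Solve a·Δx + b·Δy = Δd: det = (-55)·(-80) − (-50)·(-110) = -1100.
∂d/∂x = [(-1.86)·(-80) − (-1.06)·(-110)] / -1100 = -0.02927
∂d/∂y = [(-55)·(-1.06) − (-50)·(-1.86)] / -1100 = +0.03155
Steepest decrease is along −∇f = (+0.02927 E, -0.03155 N) → southeast.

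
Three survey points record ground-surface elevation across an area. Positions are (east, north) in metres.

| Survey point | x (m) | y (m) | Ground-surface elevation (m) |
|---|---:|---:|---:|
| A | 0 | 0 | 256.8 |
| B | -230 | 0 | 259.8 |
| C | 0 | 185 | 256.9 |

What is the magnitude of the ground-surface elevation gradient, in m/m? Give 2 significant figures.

∂z/∂x = (259.8 − 256.8) / (-230 − 0) = -0.01304
∂z/∂y = (256.9 − 256.8) / (185 − 0) = +0.0005405
|∇f| = √(-0.01304² + 0.0005405²) = 0.01305 m/m

0.013 m/m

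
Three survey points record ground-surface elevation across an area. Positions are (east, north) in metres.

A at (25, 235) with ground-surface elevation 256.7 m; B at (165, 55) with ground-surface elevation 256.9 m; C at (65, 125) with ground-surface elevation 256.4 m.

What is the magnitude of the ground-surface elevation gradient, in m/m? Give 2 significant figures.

0.011 m/m

With z = a·x + b·y + c and A as origin, the differences give:
  140·a + (-180)·b = +0.2
  40·a + (-110)·b = -0.3
Eliminate b (×(-110) and ×(-180), subtract): -8200·a = -76.00 → a = ∂z/∂x = +0.009268
Back-substitute: b = ∂z/∂y = +0.006098.
|∇f| = √(0.009268² + 0.006098²) = 0.01109 m/m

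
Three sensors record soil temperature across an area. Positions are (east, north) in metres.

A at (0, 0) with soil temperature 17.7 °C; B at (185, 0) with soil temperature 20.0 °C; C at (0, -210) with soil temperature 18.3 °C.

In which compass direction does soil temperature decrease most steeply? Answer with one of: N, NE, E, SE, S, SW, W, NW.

∂T/∂x = (20.0 − 17.7) / (185 − 0) = +0.01243
∂T/∂y = (18.3 − 17.7) / (-210 − 0) = -0.002857
Steepest decrease is along −∇f = (-0.01243 E, +0.002857 N) → west.

W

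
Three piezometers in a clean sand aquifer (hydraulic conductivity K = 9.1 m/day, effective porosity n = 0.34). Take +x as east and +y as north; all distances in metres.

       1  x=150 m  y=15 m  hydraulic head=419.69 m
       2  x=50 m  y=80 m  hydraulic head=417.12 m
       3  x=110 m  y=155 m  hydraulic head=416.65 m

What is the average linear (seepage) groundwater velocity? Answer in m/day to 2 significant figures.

0.61 m/day

Three-point gradient (reference 1): Δ to 2 = (-100, 65, -2.57), Δ to 3 = (-40, 140, -3.04).
∂h/∂x = +0.01423, ∂h/∂y = -0.01765 (det = -11400).
|∇h| = √(0.01423² + -0.01765²) = 0.02267
Seepage velocity v = K·i/n = 9.1 × 0.02267 / 0.34 = 0.6068 m/day.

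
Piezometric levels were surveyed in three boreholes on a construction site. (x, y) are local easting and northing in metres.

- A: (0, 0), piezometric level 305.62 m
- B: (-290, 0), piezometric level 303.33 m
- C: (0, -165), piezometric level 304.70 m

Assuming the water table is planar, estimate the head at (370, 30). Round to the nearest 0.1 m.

∂h/∂x = (303.33 − 305.62) / (-290 − 0) = +0.007897
∂h/∂y = (304.70 − 305.62) / (-165 − 0) = +0.005576
h(370, 30) = 305.62 + (+0.007897)·(370) + (+0.005576)·(30) = 305.62 +2.922 +0.167 = 308.709 m.

308.7 m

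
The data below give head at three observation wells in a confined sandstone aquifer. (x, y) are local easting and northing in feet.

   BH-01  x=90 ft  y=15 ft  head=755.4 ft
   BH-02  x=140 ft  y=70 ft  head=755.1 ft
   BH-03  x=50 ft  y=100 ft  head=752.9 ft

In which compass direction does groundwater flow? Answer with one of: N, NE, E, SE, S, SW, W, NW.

With h = a·x + b·y + c and BH-01 as origin, the differences give:
  50·a + 55·b = -0.3
  (-40)·a + 85·b = -2.5
Eliminate b (×85 and ×55, subtract): 6450·a = 112.00 → a = ∂h/∂x = +0.01736
Back-substitute: b = ∂h/∂y = -0.02124.
Flow = −∇h = (-0.01736 east, +0.02124 north), which points northwest.

NW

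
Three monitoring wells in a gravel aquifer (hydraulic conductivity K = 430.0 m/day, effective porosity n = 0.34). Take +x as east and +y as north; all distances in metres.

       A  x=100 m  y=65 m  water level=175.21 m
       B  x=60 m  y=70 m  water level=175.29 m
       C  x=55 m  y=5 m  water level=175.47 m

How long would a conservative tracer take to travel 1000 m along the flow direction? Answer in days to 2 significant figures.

Differences from A: to B (Δx, Δy, Δh) = (-40, 5, +0.08); to C = (-45, -60, +0.26).
Determinant of the coordinate differences = (-40)·(-60) − (-45)·5 = 2625.
∂h/∂x = [(+0.08)·(-60) − (+0.26)·5] / 2625 = -0.002324
∂h/∂y = [(-40)·(+0.26) − (-45)·(+0.08)] / 2625 = -0.002590
|∇h| = √(-0.002324² + -0.002590²) = 0.00348
Seepage velocity v = K·i/n = 430.0 × 0.00348 / 0.34 = 4.401 m/day.
t = 1000 / 4.401 = 227.2 days.

230 days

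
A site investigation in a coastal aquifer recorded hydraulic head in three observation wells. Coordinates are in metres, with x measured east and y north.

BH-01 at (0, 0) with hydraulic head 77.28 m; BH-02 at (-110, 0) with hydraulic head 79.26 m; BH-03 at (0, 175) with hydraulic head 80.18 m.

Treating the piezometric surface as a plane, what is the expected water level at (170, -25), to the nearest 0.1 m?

∂h/∂x = (79.26 − 77.28) / (-110 − 0) = -0.01800
∂h/∂y = (80.18 − 77.28) / (175 − 0) = +0.01657
h(170, -25) = 77.28 + (-0.01800)·(170) + (+0.01657)·(-25) = 77.28 -3.060 -0.414 = 73.806 m.

73.8 m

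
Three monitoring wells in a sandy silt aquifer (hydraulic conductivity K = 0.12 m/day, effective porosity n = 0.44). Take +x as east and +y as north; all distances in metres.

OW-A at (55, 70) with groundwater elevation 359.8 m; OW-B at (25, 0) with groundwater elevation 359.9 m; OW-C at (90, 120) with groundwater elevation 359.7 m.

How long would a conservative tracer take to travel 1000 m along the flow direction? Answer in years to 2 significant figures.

4600 years

Three-point gradient (reference OW-A): Δ to OW-B = (-30, -70, +0.1), Δ to OW-C = (35, 50, -0.1).
∂h/∂x = -0.002105, ∂h/∂y = -0.0005263 (det = 950).
|∇h| = √(-0.002105² + -0.0005263²) = 0.00217
Seepage velocity v = K·i/n = 0.12 × 0.00217 / 0.44 = 0.0005918 m/day.
t = 1000 / 0.0005918 = 1.69e+06 days = 4.63e+03 years.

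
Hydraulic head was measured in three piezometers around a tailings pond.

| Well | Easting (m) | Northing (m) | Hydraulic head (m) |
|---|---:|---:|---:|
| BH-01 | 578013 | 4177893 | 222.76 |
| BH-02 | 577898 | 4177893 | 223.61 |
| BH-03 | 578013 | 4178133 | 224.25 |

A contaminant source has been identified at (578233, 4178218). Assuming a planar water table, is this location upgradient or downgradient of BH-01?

upgradient

∂h/∂x = (223.61 − 222.76) / (577898 − 578013) = -0.007391
∂h/∂y = (224.25 − 222.76) / (4178133 − 4177893) = +0.006208
Head at (578233, 4178218) = 222.76 + (-0.007391)·(220) + (+0.006208)·(325) = 223.15 m.
That is higher than the 222.76 m at BH-01, so the point is upgradient.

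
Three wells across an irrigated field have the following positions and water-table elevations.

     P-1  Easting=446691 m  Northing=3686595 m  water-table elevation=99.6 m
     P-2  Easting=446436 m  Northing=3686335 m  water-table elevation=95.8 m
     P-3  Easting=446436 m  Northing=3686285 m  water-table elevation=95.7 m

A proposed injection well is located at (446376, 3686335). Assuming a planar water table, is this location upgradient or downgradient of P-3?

downgradient

With h = a·x + b·y + c and P-1 as origin, the differences give:
  (-255)·a + (-260)·b = -3.8
  (-255)·a + (-310)·b = -3.9
Eliminate b (×(-310) and ×(-260), subtract): 12750·a = 164.00 → a = ∂h/∂x = +0.01286
Back-substitute: b = ∂h/∂y = +0.002000.
Head at (446376, 3686335) = 99.6 + (+0.01286)·(-315) + (+0.002000)·(-260) = 95.03 m.
That is lower than the 95.7 m at P-3, so the point is downgradient.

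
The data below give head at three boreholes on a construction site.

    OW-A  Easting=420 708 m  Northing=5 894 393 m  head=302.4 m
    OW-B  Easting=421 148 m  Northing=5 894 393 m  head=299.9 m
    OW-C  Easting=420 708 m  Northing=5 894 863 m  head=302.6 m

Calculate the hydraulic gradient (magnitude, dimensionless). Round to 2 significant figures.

0.0057

∂h/∂x = (299.9 − 302.4) / (421148 − 420708) = -0.005682
∂h/∂y = (302.6 − 302.4) / (5894863 − 5894393) = +0.0004255
|∇h| = √(-0.005682² + 0.0004255²) = 0.005698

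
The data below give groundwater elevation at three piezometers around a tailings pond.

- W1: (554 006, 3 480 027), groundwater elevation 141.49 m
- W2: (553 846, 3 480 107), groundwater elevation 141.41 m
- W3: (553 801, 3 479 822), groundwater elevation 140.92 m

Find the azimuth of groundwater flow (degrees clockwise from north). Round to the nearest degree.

220°

With h = a·x + b·y + c and W1 as origin, the differences give:
  (-160)·a + 80·b = -0.08
  (-205)·a + (-205)·b = -0.57
Eliminate b (×(-205) and ×80, subtract): 49200·a = 62.000 → a = ∂h/∂x = +0.001260
Back-substitute: b = ∂h/∂y = +0.001520.
Flow direction (−∇h) has components (-0.001260 E, -0.001520 N).
Azimuth = atan2(E, N) = atan2(-0.001260, -0.001520) = 219.7° ≈ 220°.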